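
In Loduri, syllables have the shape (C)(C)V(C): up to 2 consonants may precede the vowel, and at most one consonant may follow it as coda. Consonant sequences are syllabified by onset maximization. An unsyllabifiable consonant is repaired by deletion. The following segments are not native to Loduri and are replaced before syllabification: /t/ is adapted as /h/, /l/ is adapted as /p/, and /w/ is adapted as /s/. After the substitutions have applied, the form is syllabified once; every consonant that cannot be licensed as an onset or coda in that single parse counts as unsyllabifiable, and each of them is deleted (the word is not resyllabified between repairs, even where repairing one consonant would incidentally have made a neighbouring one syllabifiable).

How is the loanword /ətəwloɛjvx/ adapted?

Substitution: /t/ → /h/, /w/ → /s/, /l/ → /p/, giving /əhəspoɛjvx/.
The consonants /v/, /x/ cannot be parsed into a legal (C)(C)V(C) syllable (at most one coda consonant is licensed; onsets may contain at most 2 consonants).
Each unlicensed consonant is deleted: /v/, /x/.

əhəspoɛj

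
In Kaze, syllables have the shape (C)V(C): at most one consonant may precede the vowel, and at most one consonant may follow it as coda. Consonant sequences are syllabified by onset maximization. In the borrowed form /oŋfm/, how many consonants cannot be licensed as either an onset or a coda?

Under (C)V(C), the unsyllabifiable consonants are /f/, /m/ (at most one coda consonant is licensed; onsets are limited to one consonant).

2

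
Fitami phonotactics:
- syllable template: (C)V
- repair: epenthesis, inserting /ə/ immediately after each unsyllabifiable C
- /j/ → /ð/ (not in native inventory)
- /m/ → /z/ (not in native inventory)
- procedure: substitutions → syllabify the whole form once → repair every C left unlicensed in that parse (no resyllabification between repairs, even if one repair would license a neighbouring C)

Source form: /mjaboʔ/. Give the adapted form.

Substitution: /m/ → /z/, /j/ → /ð/, giving /zðaboʔ/.
The consonants /z/, /ʔ/ cannot be parsed into a legal (C)V syllable (no codas are permitted; onsets are limited to one consonant).
Inserting the epenthetic vowel yields /z/ → /zə/, /ʔ/ → /ʔə/.

zəðaboʔə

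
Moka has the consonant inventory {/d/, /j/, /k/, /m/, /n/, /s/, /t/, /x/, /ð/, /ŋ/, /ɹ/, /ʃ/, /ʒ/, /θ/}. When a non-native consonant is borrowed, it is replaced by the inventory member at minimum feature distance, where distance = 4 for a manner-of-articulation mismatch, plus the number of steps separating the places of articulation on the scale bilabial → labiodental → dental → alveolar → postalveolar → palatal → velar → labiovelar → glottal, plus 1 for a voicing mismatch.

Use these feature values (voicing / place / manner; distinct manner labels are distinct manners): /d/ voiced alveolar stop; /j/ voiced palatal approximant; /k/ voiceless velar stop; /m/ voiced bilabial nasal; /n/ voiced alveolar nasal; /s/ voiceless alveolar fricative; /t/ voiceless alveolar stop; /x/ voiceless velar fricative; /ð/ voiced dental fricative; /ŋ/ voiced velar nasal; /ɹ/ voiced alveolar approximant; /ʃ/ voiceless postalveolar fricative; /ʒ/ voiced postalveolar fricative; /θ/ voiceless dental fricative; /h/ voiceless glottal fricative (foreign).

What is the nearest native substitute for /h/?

x

/x/ is closest: same manner (fricative), place distance 2 (glottal→velar), same voicing; total 2. Next closest is /ʃ/ at distance 4.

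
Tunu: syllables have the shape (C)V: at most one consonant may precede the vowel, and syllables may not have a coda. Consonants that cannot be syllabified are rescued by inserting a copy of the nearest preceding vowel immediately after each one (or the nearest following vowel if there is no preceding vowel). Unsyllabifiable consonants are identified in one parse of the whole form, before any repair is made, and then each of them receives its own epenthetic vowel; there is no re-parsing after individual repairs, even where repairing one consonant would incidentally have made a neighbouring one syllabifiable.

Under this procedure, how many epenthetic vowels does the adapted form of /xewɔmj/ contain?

2

The unsyllabifiable consonants are /m/, /j/; each receives one epenthetic vowel.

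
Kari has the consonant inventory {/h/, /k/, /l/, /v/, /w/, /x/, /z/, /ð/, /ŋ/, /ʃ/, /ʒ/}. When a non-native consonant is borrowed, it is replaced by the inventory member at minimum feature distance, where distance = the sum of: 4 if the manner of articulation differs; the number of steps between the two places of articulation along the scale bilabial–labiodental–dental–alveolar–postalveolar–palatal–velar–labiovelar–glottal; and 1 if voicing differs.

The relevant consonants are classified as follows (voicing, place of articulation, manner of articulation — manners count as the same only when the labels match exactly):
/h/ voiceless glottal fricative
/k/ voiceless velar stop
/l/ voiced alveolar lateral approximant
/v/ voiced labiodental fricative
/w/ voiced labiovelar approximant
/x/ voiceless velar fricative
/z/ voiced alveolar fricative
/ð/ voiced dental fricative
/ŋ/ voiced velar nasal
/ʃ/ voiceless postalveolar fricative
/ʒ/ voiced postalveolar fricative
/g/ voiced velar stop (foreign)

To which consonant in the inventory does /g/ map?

/k/ is closest: same manner (stop), place distance 0 (velar→velar), voicing differs (+1); total 1. Next closest is /ŋ/ at distance 4.

k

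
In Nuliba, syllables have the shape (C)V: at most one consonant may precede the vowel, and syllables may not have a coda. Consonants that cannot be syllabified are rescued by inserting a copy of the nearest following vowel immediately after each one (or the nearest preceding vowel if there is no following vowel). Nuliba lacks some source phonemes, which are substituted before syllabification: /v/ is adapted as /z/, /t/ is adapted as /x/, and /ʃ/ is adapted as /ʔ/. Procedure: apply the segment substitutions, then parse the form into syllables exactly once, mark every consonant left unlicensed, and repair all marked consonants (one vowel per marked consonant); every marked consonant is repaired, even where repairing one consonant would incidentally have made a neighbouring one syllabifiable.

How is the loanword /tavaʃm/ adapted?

Substitution: /t/ → /x/, /v/ → /z/, /ʃ/ → /ʔ/, giving /xazaʔm/.
Under (C)V, the unsyllabifiable consonants are /ʔ/, /m/ (no codas are permitted; onsets are limited to one consonant).
Each unlicensed consonant becomes the onset of a new syllable: /ʔ/ → /ʔa/, /m/ → /ma/.

xazaʔama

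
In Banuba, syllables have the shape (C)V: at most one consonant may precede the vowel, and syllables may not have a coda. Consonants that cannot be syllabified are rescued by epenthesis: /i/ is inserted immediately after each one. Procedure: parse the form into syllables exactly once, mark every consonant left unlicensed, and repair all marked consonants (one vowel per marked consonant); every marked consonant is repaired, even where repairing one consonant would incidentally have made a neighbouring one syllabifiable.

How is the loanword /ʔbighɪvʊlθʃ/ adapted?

ʔibigihɪvʊliθiʃi

Under (C)V, the unsyllabifiable consonants are /ʔ/, /g/, /l/, /θ/, /ʃ/ (no codas are permitted; onsets are limited to one consonant).
Inserting the epenthetic vowel yields /ʔ/ → /ʔi/, /g/ → /gi/, /l/ → /li/, /θ/ → /θi/, /ʃ/ → /ʃi/.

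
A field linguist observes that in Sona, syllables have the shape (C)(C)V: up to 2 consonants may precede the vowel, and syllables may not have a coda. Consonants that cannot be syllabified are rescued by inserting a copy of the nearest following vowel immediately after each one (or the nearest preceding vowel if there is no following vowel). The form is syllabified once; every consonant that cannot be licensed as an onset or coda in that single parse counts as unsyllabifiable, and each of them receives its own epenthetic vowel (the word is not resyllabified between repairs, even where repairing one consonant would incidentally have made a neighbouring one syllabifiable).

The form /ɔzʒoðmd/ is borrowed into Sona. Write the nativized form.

ɔzʒoðomodo

Syllabifying with onset maximization leaves /ð/, /m/, /d/ stranded (no codas are permitted; onsets may contain at most 2 consonants).
Each unlicensed consonant becomes the onset of a new syllable: /ð/ → /ðo/, /m/ → /mo/, /d/ → /do/.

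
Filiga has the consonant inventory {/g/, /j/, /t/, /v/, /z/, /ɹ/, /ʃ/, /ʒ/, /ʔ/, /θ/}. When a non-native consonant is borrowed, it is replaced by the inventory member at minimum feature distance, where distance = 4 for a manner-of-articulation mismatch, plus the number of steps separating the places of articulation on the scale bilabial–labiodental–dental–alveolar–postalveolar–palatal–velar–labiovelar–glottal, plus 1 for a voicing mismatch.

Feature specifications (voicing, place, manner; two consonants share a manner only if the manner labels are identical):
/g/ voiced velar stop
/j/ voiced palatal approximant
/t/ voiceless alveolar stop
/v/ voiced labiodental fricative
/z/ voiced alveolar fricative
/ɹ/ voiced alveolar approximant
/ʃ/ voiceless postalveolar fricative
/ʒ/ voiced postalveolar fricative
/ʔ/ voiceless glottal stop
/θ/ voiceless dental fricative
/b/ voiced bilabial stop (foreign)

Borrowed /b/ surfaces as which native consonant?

/t/ is closest: same manner (stop), place distance 3 (bilabial→alveolar), voicing differs (+1); total 4. Next closest is /v/ at distance 5.

t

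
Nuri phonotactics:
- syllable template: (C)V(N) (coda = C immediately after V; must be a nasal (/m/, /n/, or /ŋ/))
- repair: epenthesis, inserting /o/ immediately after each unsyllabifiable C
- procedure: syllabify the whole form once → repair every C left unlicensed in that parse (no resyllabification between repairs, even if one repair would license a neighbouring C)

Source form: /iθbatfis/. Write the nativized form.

Under (C)V(N), the unsyllabifiable consonants are /θ/, /t/, /s/ (only a nasal (/m/, /n/, or /ŋ/) is licensed in coda position; onsets are limited to one consonant).
Epenthesis after each stranded consonant: /θ/ → /θo/, /t/ → /to/, /s/ → /so/.

iθobatofiso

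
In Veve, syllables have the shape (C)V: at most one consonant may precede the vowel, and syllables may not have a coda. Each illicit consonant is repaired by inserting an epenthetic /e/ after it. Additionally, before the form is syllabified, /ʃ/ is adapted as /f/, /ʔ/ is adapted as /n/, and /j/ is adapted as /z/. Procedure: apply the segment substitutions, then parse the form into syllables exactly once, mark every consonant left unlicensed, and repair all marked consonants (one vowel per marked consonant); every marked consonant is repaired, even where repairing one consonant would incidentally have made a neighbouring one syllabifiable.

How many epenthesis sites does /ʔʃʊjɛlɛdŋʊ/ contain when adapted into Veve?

After substitution the input is /nfʊzɛlɛdŋʊ/.
The unsyllabifiable consonants are /n/, /d/; each receives one epenthetic vowel.

2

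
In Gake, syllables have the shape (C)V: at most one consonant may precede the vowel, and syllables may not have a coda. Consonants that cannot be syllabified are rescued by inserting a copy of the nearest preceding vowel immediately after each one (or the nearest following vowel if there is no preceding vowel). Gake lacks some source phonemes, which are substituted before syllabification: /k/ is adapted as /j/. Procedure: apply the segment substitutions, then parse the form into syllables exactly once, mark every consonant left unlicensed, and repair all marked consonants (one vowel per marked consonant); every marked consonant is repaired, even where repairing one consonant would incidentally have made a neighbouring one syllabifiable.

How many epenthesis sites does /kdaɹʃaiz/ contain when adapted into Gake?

After substitution the input is /jdaɹʃaiz/.
The unsyllabifiable consonants are /j/, /ɹ/, /z/; each receives one epenthetic vowel.

3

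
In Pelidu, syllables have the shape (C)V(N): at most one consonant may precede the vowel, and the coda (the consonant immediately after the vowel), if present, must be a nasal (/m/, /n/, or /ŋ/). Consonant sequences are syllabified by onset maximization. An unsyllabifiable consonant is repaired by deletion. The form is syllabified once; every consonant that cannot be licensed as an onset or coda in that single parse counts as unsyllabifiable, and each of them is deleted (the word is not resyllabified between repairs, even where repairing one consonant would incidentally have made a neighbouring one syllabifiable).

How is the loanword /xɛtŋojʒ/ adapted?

Syllabifying with onset maximization leaves /t/, /j/, /ʒ/ stranded (only a nasal (/m/, /n/, or /ŋ/) is licensed in coda position; onsets are limited to one consonant).
Deleting the stranded consonants removes /t/, /j/, /ʒ/.

xɛŋo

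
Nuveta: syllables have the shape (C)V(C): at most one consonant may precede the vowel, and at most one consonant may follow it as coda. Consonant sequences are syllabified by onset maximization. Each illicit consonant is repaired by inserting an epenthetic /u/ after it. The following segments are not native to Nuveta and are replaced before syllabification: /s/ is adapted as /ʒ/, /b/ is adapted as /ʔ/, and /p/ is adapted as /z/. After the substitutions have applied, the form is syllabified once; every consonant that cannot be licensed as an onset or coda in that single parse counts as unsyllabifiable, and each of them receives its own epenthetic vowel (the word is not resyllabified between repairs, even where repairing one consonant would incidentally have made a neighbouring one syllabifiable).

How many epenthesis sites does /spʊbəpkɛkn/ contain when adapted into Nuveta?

2

After substitution the input is /ʒzʊʔəzkɛkn/.
The unsyllabifiable consonants are /ʒ/, /n/; each receives one epenthetic vowel.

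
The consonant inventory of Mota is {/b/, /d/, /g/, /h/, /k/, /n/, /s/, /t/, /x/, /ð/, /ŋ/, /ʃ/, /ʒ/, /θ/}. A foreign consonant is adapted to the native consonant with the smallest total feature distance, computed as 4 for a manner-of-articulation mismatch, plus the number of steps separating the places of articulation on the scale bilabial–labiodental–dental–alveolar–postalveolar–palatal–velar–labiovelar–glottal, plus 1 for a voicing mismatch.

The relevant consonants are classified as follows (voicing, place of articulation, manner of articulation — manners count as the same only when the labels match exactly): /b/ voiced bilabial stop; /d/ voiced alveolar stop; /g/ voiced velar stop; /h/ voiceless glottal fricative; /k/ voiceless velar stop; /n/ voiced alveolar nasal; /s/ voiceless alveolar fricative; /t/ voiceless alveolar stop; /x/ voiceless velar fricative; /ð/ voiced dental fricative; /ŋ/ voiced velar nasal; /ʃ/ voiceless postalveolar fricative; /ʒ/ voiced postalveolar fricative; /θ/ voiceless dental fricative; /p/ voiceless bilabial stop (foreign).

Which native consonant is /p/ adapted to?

b

/b/ is closest: same manner (stop), place distance 0 (bilabial→bilabial), voicing differs (+1); total 1. Next closest is /t/ at distance 3.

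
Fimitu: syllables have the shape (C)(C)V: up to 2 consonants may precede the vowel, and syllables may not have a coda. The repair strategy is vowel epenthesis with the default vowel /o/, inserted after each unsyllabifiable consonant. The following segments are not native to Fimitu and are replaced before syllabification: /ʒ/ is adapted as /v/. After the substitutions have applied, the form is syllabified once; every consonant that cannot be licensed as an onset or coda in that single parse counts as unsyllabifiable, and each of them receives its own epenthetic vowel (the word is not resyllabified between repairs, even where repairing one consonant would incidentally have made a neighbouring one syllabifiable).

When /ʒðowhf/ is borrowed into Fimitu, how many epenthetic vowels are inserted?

After substitution the input is /vðowhf/.
The unsyllabifiable consonants are /w/, /h/, /f/; each receives one epenthetic vowel.

3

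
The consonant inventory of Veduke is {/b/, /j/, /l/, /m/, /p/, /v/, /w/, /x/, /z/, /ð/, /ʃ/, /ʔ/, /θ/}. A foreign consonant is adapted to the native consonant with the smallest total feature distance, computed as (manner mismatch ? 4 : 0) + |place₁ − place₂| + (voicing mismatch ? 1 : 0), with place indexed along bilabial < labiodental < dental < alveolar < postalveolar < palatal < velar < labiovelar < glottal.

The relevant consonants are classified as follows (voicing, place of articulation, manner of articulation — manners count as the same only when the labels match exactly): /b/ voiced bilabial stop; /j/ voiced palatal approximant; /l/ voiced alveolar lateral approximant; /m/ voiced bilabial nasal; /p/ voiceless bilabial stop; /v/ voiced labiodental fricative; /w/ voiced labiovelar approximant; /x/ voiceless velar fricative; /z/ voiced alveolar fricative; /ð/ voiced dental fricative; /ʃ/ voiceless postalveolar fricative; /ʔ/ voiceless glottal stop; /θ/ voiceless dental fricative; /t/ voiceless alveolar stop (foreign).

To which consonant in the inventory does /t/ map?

/p/ is closest: same manner (stop), place distance 3 (alveolar→bilabial), same voicing; total 3. Next closest is /b/ at distance 4.

p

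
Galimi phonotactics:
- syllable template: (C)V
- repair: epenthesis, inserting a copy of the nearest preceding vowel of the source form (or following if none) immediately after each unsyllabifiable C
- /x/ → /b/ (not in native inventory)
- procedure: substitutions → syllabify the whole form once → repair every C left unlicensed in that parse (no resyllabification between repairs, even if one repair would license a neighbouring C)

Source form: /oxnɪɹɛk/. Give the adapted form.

Substitution: /x/ → /b/, giving /obnɪɹɛk/.
Syllabifying with onset maximization leaves /b/, /k/ stranded (no codas are permitted; onsets are limited to one consonant).
Epenthesis after each stranded consonant: /b/ → /bo/, /k/ → /kɛ/.

obonɪɹɛkɛ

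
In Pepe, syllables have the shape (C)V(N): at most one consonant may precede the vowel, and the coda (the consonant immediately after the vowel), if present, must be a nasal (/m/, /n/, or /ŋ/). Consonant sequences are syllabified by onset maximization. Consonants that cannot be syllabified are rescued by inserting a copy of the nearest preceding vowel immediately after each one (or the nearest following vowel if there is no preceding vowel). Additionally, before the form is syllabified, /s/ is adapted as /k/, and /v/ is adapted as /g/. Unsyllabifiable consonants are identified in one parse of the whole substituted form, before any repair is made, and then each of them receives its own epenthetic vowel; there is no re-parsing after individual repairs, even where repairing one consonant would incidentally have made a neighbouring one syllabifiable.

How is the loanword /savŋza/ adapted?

Substitution: /s/ → /k/, /v/ → /g/, giving /kagŋza/.
Syllabifying with onset maximization leaves /g/, /ŋ/ stranded (only a nasal (/m/, /n/, or /ŋ/) is licensed in coda position; onsets are limited to one consonant).
Each unlicensed consonant becomes the onset of a new syllable: /g/ → /ga/, /ŋ/ → /ŋa/.

kagaŋaza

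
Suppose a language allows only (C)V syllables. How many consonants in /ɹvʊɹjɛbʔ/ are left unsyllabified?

The consonants /ɹ/, /ɹ/, /b/, /ʔ/ cannot be parsed into a legal (C)V syllable (no codas are permitted; onsets are limited to one consonant).

4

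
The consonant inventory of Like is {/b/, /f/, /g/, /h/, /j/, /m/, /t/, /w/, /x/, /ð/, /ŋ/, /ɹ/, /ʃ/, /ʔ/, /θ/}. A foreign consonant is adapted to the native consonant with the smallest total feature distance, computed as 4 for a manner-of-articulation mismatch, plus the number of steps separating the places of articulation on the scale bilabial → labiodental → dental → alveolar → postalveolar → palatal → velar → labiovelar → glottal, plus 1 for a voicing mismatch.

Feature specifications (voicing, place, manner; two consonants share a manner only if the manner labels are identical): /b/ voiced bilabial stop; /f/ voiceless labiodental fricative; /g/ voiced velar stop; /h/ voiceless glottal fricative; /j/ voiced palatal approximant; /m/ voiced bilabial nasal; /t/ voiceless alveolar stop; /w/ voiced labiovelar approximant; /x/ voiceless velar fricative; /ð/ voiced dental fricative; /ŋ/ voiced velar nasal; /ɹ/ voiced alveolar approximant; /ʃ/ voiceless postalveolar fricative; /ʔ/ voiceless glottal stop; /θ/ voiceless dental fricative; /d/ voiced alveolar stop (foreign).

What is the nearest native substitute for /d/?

t

/t/ is closest: same manner (stop), place distance 0 (alveolar→alveolar), voicing differs (+1); total 1. Next closest is /b/ at distance 3.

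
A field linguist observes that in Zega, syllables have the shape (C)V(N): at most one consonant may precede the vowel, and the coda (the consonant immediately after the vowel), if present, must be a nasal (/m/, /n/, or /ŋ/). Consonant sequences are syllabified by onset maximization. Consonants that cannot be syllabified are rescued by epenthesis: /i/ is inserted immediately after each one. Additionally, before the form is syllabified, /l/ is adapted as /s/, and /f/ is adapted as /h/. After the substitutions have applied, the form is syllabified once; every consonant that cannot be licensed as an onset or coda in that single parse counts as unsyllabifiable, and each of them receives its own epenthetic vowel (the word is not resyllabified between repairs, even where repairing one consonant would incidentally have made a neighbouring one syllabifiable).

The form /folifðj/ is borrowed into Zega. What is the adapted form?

Substitution: /f/ → /h/, /l/ → /s/, giving /hosihðj/.
Syllabifying with onset maximization leaves /h/, /ð/, /j/ stranded (only a nasal (/m/, /n/, or /ŋ/) is licensed in coda position; onsets are limited to one consonant).
Epenthesis after each stranded consonant: /h/ → /hi/, /ð/ → /ði/, /j/ → /ji/.

hosihiðiji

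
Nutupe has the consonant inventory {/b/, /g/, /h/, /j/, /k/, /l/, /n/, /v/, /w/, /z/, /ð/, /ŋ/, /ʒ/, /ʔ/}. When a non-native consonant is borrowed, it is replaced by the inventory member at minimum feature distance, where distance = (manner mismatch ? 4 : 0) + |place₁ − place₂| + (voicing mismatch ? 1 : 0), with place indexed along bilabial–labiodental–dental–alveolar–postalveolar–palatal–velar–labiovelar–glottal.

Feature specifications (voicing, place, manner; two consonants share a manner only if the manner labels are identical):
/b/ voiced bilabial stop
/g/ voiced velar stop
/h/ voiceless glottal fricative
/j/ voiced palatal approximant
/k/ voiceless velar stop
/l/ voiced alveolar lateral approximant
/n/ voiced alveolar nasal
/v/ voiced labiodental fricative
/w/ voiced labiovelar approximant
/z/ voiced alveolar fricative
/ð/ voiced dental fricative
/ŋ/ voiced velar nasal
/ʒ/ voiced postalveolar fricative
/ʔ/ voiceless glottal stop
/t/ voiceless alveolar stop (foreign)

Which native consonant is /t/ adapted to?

/k/ is closest: same manner (stop), place distance 3 (alveolar→velar), same voicing; total 3. Next closest is /b/ at distance 4.

k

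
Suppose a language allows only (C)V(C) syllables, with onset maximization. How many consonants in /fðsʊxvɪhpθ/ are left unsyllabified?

The consonants /f/, /ð/, /p/, /θ/ cannot be parsed into a legal (C)V(C) syllable (at most one coda consonant is licensed; onsets are limited to one consonant).

4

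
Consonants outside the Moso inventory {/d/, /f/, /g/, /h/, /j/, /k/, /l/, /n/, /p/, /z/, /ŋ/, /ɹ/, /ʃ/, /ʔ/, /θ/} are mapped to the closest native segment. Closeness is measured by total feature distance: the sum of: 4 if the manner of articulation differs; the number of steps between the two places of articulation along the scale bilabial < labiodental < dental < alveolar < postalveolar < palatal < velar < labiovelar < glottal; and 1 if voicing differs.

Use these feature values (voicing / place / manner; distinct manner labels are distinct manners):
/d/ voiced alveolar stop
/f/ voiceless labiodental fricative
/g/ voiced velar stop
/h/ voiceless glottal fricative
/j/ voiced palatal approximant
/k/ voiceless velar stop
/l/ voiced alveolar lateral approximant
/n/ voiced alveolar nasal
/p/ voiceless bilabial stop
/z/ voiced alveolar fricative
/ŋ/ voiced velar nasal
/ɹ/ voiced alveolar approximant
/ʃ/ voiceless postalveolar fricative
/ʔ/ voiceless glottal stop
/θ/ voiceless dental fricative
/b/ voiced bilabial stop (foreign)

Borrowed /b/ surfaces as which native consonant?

/p/ is closest: same manner (stop), place distance 0 (bilabial→bilabial), voicing differs (+1); total 1. Next closest is /d/ at distance 3.

p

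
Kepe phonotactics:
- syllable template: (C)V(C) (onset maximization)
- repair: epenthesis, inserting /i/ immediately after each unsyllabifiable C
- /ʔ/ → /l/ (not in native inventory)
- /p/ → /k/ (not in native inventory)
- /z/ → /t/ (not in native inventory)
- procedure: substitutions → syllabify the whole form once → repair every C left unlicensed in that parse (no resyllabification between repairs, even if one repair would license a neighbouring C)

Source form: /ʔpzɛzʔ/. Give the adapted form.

likitɛtli

Substitution: /ʔ/ → /l/, /p/ → /k/, /z/ → /t/, giving /lktɛtl/.
The consonants /l/, /k/, /l/ cannot be parsed into a legal (C)V(C) syllable (at most one coda consonant is licensed; onsets are limited to one consonant).
Epenthesis after each stranded consonant: /l/ → /li/, /k/ → /ki/, /l/ → /li/.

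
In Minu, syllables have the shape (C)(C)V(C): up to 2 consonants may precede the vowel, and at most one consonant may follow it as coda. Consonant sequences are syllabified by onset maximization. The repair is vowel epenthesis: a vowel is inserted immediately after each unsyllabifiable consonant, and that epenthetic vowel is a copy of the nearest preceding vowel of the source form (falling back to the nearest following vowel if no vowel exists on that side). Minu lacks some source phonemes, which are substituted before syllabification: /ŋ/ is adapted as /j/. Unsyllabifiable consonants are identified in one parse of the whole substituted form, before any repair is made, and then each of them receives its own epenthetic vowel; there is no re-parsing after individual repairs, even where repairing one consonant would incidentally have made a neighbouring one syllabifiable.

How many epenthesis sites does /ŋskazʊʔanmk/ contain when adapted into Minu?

After substitution the input is /jskazʊʔanmk/.
The unsyllabifiable consonants are /j/, /m/, /k/; each receives one epenthetic vowel.

3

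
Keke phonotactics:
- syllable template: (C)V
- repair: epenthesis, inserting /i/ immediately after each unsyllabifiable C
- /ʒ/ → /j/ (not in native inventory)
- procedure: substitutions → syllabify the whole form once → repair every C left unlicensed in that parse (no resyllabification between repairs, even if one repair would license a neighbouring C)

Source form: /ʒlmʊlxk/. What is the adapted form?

jilimʊlixiki

Substitution: /ʒ/ → /j/, giving /jlmʊlxk/.
Syllabifying with onset maximization leaves /j/, /l/, /l/, /x/, /k/ stranded (no codas are permitted; onsets are limited to one consonant).
Inserting the epenthetic vowel yields /j/ → /ji/, /l/ → /li/, /l/ → /li/, /x/ → /xi/, /k/ → /ki/.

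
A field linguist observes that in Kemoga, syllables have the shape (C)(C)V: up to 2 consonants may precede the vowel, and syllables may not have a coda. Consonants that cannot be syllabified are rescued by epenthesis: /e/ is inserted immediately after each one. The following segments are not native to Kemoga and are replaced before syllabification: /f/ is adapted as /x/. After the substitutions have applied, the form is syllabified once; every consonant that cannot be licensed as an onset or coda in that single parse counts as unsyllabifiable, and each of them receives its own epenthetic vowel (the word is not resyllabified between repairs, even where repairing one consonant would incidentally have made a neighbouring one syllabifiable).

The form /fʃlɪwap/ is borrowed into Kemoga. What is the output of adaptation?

xeʃlɪwape

Substitution: /f/ → /x/, giving /xʃlɪwap/.
Under (C)(C)V, the unsyllabifiable consonants are /x/, /p/ (no codas are permitted; onsets may contain at most 2 consonants).
Each unlicensed consonant becomes the onset of a new syllable: /x/ → /xe/, /p/ → /pe/.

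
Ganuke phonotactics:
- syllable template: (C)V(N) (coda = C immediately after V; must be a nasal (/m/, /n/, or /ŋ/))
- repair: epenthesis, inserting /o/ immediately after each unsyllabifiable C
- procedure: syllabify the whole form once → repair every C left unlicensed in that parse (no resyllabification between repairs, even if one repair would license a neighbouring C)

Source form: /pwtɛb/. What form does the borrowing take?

The consonants /p/, /w/, /b/ cannot be parsed into a legal (C)V(N) syllable (only a nasal (/m/, /n/, or /ŋ/) is licensed in coda position; onsets are limited to one consonant).
Each unlicensed consonant becomes the onset of a new syllable: /p/ → /po/, /w/ → /wo/, /b/ → /bo/.

powotɛbo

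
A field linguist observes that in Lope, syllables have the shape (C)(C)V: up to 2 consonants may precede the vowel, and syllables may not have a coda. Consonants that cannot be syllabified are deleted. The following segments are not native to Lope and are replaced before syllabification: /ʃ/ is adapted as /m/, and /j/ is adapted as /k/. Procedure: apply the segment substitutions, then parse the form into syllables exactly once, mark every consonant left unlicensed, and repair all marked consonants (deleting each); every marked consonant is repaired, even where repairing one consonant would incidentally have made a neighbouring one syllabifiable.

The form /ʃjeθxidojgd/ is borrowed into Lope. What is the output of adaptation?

Substitution: /ʃ/ → /m/, /j/ → /k/, giving /mkeθxidokgd/.
The consonants /k/, /g/, /d/ cannot be parsed into a legal (C)(C)V syllable (no codas are permitted; onsets may contain at most 2 consonants).
Deletion applies to /k/, /g/, /d/.

mkeθxido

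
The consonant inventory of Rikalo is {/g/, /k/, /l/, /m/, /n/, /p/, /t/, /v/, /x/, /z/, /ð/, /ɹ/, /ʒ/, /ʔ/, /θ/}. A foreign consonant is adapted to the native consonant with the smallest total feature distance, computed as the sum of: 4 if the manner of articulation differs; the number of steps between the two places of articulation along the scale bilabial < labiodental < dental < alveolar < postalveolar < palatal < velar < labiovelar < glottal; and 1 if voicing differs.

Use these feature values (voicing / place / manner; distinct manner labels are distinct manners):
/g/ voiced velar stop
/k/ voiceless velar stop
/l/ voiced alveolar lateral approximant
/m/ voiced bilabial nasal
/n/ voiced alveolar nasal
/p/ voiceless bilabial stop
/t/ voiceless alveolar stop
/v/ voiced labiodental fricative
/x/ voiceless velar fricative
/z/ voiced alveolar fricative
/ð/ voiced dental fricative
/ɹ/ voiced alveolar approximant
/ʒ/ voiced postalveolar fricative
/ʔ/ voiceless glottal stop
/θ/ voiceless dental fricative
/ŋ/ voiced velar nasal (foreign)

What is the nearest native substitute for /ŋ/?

n

/n/ is closest: same manner (nasal), place distance 3 (velar→alveolar), same voicing; total 3. Next closest is /g/ at distance 4.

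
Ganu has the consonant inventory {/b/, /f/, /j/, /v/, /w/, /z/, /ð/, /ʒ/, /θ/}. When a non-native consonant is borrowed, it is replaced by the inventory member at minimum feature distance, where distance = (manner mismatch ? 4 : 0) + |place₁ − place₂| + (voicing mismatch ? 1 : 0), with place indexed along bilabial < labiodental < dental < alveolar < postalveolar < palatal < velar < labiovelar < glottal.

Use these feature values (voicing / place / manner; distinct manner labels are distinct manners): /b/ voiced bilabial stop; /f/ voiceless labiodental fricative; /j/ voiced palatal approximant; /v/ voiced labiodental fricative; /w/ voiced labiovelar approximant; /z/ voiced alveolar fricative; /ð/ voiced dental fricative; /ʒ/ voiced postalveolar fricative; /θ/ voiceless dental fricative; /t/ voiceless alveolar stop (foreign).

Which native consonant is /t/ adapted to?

/b/ is closest: same manner (stop), place distance 3 (alveolar→bilabial), voicing differs (+1); total 4. Next closest is /z/ at distance 5.

b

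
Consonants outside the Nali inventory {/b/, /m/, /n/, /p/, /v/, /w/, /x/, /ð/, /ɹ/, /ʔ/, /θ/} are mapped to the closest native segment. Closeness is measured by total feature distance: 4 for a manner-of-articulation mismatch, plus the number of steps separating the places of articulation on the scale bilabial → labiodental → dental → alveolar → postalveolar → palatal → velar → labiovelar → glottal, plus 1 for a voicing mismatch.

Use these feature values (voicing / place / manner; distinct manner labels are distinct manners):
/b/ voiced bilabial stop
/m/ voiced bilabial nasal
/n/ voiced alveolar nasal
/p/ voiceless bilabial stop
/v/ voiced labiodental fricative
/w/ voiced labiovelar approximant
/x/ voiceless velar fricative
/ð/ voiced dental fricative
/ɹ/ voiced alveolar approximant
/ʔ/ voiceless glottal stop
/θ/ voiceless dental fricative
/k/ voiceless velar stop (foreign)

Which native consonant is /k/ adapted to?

ʔ

/ʔ/ is closest: same manner (stop), place distance 2 (velar→glottal), same voicing; total 2. Next closest is /x/ at distance 4.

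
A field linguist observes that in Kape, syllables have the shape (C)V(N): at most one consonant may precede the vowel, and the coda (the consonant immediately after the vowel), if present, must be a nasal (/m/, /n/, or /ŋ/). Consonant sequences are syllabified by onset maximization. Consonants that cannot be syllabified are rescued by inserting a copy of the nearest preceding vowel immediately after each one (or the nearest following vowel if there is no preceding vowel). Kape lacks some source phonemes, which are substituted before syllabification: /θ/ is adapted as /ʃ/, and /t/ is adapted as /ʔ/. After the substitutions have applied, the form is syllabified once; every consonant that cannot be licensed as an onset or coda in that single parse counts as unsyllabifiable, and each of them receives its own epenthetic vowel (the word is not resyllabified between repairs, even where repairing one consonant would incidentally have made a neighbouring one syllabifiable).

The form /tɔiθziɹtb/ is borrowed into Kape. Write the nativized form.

Substitution: /t/ → /ʔ/, /θ/ → /ʃ/, giving /ʔɔiʃziɹʔb/.
The consonants /ʃ/, /ɹ/, /ʔ/, /b/ cannot be parsed into a legal (C)V(N) syllable (only a nasal (/m/, /n/, or /ŋ/) is licensed in coda position; onsets are limited to one consonant).
Each unlicensed consonant becomes the onset of a new syllable: /ʃ/ → /ʃi/, /ɹ/ → /ɹi/, /ʔ/ → /ʔi/, /b/ → /bi/.

ʔɔiʃiziɹiʔibi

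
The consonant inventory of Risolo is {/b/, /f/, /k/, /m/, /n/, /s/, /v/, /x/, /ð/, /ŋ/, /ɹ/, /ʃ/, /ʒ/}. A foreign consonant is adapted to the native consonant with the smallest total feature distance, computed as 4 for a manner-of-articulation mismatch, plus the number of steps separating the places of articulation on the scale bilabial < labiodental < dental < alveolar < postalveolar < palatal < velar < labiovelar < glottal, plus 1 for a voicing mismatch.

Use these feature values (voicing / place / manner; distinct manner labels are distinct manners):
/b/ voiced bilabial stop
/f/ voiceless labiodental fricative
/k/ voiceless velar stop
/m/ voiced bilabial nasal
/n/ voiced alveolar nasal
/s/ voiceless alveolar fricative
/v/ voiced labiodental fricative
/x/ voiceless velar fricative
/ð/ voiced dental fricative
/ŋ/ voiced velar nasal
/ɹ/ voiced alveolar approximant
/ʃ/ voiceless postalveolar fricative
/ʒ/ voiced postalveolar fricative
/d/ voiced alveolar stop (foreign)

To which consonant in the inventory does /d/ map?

/b/ is closest: same manner (stop), place distance 3 (alveolar→bilabial), same voicing; total 3. Next closest is /k/ at distance 4.

b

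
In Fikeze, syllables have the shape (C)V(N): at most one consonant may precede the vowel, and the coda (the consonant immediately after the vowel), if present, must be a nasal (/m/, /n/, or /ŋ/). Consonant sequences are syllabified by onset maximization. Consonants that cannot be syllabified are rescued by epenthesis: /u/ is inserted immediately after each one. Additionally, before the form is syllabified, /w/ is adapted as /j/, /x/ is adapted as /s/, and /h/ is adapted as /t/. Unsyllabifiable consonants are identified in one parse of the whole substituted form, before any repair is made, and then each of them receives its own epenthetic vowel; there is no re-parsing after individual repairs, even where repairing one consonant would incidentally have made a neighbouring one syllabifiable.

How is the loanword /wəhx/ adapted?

jətusu

Substitution: /w/ → /j/, /h/ → /t/, /x/ → /s/, giving /jəts/.
The consonants /t/, /s/ cannot be parsed into a legal (C)V(N) syllable (only a nasal (/m/, /n/, or /ŋ/) is licensed in coda position; onsets are limited to one consonant).
Inserting the epenthetic vowel yields /t/ → /tu/, /s/ → /su/.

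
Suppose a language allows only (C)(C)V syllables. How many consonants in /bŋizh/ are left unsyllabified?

2

Under (C)(C)V, the unsyllabifiable consonants are /z/, /h/ (no codas are permitted; onsets may contain at most 2 consonants).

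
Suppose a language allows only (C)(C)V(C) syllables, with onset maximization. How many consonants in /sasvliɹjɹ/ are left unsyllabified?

2

The consonants /j/, /ɹ/ cannot be parsed into a legal (C)(C)V(C) syllable (at most one coda consonant is licensed; onsets may contain at most 2 consonants).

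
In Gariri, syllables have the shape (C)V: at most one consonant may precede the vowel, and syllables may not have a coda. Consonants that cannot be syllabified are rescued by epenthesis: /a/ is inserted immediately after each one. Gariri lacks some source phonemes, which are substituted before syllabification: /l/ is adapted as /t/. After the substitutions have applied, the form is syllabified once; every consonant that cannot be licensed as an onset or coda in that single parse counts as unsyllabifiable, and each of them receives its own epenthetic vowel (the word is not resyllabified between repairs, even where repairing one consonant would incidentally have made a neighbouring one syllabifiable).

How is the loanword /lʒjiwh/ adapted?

taʒajiwaha

Substitution: /l/ → /t/, giving /tʒjiwh/.
Syllabifying with onset maximization leaves /t/, /ʒ/, /w/, /h/ stranded (no codas are permitted; onsets are limited to one consonant).
Inserting the epenthetic vowel yields /t/ → /ta/, /ʒ/ → /ʒa/, /w/ → /wa/, /h/ → /ha/.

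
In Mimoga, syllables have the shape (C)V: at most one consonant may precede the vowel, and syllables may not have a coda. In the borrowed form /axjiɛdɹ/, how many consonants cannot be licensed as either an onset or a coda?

3

The consonants /x/, /d/, /ɹ/ cannot be parsed into a legal (C)V syllable (no codas are permitted; onsets are limited to one consonant).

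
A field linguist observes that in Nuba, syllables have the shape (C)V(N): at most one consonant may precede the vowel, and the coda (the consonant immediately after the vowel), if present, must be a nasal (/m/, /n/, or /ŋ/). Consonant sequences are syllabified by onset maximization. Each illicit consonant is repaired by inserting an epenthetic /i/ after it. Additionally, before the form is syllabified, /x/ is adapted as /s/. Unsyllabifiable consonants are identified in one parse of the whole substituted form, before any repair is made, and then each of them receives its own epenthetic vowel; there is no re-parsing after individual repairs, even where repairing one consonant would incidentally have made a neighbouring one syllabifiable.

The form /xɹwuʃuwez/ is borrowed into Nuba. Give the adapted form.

Substitution: /x/ → /s/, giving /sɹwuʃuwez/.
Syllabifying with onset maximization leaves /s/, /ɹ/, /z/ stranded (only a nasal (/m/, /n/, or /ŋ/) is licensed in coda position; onsets are limited to one consonant).
Each unlicensed consonant becomes the onset of a new syllable: /s/ → /si/, /ɹ/ → /ɹi/, /z/ → /zi/.

siɹiwuʃuwezi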